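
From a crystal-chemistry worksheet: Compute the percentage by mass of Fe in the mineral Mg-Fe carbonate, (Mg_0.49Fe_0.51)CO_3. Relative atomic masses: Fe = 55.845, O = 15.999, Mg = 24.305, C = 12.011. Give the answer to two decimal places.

28.37 mass %

Molar mass of (Mg_0.49Fe_0.51)CO_3: 0.49·24.305 + 0.51·55.845 + 1·12.011 + 3·15.999 = 100.398 g/mol.
Mass of Fe per formula unit: 0.51 × 55.845 = 28.481 g.
Weight fraction Fe = 28.481 / 100.398 = 0.2837.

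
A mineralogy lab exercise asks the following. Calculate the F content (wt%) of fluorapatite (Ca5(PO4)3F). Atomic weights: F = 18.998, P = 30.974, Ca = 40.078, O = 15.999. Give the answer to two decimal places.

M(Ca5(PO4)3F) = 504.298 g/mol.
F contributes 1 × 18.998 = 18.998 g per mole.
18.998/504.298 = 0.0377 → 3.77%.

3.77 wt%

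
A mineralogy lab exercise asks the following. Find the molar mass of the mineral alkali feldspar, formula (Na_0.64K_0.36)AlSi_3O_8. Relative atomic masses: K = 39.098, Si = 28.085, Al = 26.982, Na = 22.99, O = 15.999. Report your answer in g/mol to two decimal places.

268.02 g/mol

M = 0.64*22.99 + 0.36*39.098 + 1*26.982 + 3*28.085 + 8*15.999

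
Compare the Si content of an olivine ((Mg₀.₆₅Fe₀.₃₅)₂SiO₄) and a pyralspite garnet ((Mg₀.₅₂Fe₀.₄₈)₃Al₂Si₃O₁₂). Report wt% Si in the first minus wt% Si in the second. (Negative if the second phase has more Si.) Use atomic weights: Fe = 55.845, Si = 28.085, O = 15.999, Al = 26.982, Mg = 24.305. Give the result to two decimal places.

-1.53 percentage points

First mineral: 28.085 g Si in 162.769 g formula = 17.25 wt% Si.
Second mineral: 84.255 g Si in 448.540 g formula = 18.78 wt% Si.
17.25% − 18.78% gives a difference of -1.53 percentage points.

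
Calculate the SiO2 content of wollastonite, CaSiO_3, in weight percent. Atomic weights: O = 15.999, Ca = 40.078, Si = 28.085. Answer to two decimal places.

51.72 wt%

Formula mass = 116.160 g/mol.
1 Si → 1.0000 mol SiO2 per formula unit; M(SiO2) = 60.083, so SiO2 mass = 60.083 g.
60.083/116.160 × 100 = 51.72 wt%.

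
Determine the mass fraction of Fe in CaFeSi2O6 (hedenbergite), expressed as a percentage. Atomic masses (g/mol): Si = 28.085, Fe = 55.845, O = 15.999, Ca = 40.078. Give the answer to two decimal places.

M(CaFeSi2O6) = 248.087 g/mol.
Fe contributes 1 × 55.845 = 55.845 g per mole.
55.845/248.087 = 0.2251 → 22.51%.

22.51 weight percent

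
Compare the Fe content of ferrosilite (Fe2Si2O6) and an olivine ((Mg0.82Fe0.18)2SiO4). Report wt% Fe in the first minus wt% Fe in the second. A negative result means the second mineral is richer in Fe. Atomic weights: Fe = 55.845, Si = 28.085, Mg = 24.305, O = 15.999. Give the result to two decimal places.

29.11 percentage points

Fe in Fe2Si2O6: molar mass 263.854 g/mol; 2×55.845 = 111.690 g → 42.33 wt%.
Fe in (Mg0.82Fe0.18)2SiO4: molar mass 152.045 g/mol; 0.36×55.845 = 20.104 g → 13.22 wt%.
Difference = 42.33 − 13.22 = 29.11 percentage points.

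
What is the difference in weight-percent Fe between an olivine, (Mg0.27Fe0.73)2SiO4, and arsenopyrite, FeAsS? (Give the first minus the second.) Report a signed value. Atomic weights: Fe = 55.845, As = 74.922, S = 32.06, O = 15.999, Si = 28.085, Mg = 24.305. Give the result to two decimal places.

9.36 percentage points

First mineral: 81.534 g Fe in 186.739 g formula = 43.66 wt% Fe.
Second mineral: 55.845 g Fe in 162.827 g formula = 34.30 wt% Fe.
43.66% − 34.30% gives a difference of 9.36 percentage points.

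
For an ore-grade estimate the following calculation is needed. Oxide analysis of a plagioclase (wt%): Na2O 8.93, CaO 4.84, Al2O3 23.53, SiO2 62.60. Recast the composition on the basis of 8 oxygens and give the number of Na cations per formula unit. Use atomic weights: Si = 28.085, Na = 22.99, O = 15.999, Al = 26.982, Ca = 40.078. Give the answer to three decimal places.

0.767 Na apfu

Na2O: 8.93/61.979 = 0.14408 mol → 0.28816 mol Na, 0.14408 mol O.
CaO: 4.84/56.077 = 0.08631 mol → 0.08631 mol Ca, 0.08631 mol O.
Al2O3: 23.53/101.961 = 0.23077 mol → 0.46154 mol Al, 0.69231 mol O.
SiO2: 62.60/60.083 = 1.04189 mol → 1.04189 mol Si, 2.08378 mol O.
Total oxygen = 3.00648 mol. Normalization factor = 8/3.00648 = 2.66092.
Na per 8 O = 0.28816 × 2.66092 = 0.767.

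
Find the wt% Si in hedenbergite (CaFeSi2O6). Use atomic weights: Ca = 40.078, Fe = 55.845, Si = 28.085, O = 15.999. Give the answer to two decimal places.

22.64 weight percent

M(CaFeSi2O6) = 248.087 g/mol.
Si contributes 2 × 28.085 = 56.170 g per mole.
56.170/248.087 = 0.2264 → 22.64%.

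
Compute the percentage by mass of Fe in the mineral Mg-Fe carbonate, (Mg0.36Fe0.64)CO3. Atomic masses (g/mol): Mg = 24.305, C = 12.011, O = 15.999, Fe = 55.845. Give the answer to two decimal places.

Formula mass = 0.36×24.305 + 0.64×55.845 + 1×12.011 + 3×15.999 = 104.499 g/mol, of which 35.741 g is Fe.
So Fe makes up 35.741/104.499 = 0.3420 of the mass, i.e. 34.20%.

34.20 wt%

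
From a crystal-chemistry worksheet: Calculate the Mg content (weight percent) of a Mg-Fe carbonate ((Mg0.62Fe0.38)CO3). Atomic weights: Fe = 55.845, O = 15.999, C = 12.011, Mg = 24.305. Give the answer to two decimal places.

15.65 weight percent

Formula mass = 0.62×24.305 + 0.38×55.845 + 1×12.011 + 3×15.999 = 96.298 g/mol, of which 15.069 g is Mg.
So Mg makes up 15.069/96.298 = 0.1565 of the mass, i.e. 15.65%.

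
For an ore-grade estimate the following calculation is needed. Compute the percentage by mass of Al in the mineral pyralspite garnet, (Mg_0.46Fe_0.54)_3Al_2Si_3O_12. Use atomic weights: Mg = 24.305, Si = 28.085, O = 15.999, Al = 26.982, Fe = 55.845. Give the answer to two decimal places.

11.88 weight percent

Formula mass = 1.38·24.305 + 1.62·55.845 + 2·26.982 + 3·28.085 + 12·15.999 = 454.217 g/mol, of which 53.964 g is Al.
So Al makes up 53.964/454.217 = 0.1188 of the mass, i.e. 11.88%.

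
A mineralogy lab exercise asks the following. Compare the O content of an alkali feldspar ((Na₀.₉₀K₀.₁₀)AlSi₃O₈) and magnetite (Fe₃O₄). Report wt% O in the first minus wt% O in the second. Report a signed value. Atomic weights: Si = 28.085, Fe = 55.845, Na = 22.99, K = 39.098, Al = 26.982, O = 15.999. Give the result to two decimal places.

20.87 percentage points

M((Na₀.₉₀K₀.₁₀)AlSi₃O₈) = 263.830 g/mol, so wt% O = 127.992/263.830 × 100 = 48.51%.
M(Fe₃O₄) = 231.531 g/mol, so wt% O = 63.996/231.531 × 100 = 27.64%.
48.51 − 27.64 = 20.87 pp.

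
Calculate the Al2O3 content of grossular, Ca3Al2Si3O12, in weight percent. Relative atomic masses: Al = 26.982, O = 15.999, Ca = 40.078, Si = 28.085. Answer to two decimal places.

Formula mass = 450.441 g/mol.
2 Al → 1.0000 mol Al2O3 per formula unit; M(Al2O3) = 101.961, so Al2O3 mass = 101.961 g.
101.961/450.441 × 100 = 22.64 wt%.

22.64 wt%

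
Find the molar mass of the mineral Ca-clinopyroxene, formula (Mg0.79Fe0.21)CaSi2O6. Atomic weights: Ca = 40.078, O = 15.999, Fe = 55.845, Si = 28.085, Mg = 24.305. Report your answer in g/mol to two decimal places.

223.17 g/mol

The formula mass is the sum 0.79·24.305 + 0.21·55.845 + 1·40.078 + 2·28.085 + 6·15.999.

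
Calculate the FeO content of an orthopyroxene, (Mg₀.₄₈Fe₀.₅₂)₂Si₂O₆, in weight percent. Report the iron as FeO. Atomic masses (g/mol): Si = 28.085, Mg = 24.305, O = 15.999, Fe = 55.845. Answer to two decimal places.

31.99 wt%

Formula mass = 233.576 g/mol.
1.04 Fe → 1.0400 mol FeO per formula unit; M(FeO) = 71.844, so FeO mass = 74.718 g.
74.718/233.576 × 100 = 31.99 wt%.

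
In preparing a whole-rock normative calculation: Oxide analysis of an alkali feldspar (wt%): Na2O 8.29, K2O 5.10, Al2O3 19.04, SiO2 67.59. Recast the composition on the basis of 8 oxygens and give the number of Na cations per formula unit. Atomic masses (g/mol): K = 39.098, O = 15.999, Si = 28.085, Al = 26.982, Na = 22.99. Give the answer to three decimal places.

Na2O: 8.29/61.979 = 0.13375 mol → 0.26750 mol Na, 0.13375 mol O.
K2O: 5.10/94.195 = 0.05414 mol → 0.10828 mol K, 0.05414 mol O.
Al2O3: 19.04/101.961 = 0.18674 mol → 0.37348 mol Al, 0.56022 mol O.
SiO2: 67.59/60.083 = 1.12494 mol → 1.12494 mol Si, 2.24988 mol O.
Total oxygen = 2.99799 mol. Normalization factor = 8/2.99799 = 2.66845.
Na per 8 O = 0.26750 × 2.66845 = 0.714.

0.714 Na apfu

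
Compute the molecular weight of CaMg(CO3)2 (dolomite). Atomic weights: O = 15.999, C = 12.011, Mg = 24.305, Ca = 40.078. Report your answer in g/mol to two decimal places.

184.40 g/mol

M = 1(40.078) + 1(24.305) + 2(12.011) + 6(15.999)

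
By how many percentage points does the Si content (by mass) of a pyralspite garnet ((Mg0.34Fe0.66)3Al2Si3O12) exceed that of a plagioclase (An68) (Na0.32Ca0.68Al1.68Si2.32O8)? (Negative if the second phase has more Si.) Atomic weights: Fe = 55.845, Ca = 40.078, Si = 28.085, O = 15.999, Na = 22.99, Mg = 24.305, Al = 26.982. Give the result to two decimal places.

Si in (Mg0.34Fe0.66)3Al2Si3O12: molar mass 465.571 g/mol; 3×28.085 = 84.255 g → 18.10 wt%.
Si in Na0.32Ca0.68Al1.68Si2.32O8: molar mass 273.089 g/mol; 2.32×28.085 = 65.157 g → 23.86 wt%.
Difference = 18.10 − 23.86 = -5.76 percentage points.

-5.76 percentage points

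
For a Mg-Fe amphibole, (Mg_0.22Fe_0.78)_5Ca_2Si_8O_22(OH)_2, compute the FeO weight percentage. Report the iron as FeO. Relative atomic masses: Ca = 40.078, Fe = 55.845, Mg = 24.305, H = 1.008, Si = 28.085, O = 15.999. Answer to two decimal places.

Molar mass of (Mg_0.22Fe_0.78)_5Ca_2Si_8O_22(OH)_2 = 1.10*24.305 + 3.90*55.845 + 2*40.078 + 8*28.085 + 24*15.999 + 2*1.008 = 935.359 g/mol.
Each formula unit contains 3.90 Fe, equivalent to 3.90/1 = 3.9000 mol FeO.
M(FeO) = 1×55.845 + 1×15.999 = 71.844 g/mol.
Mass of FeO per formula unit = 3.9000 × 71.844 = 280.192 g.
FeO wt% = 280.192 / 935.359 × 100 = 29.96%.

29.96 wt%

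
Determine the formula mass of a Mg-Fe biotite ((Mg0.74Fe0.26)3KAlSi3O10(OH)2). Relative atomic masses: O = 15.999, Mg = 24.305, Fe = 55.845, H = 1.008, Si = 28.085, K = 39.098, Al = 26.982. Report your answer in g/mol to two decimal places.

M = 2.22×24.305 + 0.78×55.845 + 1×39.098 + 1×26.982 + 3×28.085 + 12×15.999 + 2×1.008

441.86 g/mol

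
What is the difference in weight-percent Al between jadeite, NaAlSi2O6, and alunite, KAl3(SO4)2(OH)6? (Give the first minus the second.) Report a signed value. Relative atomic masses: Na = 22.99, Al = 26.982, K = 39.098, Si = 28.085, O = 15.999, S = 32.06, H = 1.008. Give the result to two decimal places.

M(NaAlSi2O6) = 202.136 g/mol, so wt% Al = 26.982/202.136 × 100 = 13.35%.
M(KAl3(SO4)2(OH)6) = 414.198 g/mol, so wt% Al = 80.946/414.198 × 100 = 19.54%.
13.35 − 19.54 = -6.19 pp.

-6.19 percentage points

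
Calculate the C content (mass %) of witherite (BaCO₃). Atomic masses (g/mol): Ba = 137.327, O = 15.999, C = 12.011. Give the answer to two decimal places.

6.09 mass %

Molar mass of BaCO₃: 1·137.327 + 1·12.011 + 3·15.999 = 197.335 g/mol.
Mass of C per formula unit: 1 × 12.011 = 12.011 g.
Weight fraction C = 12.011 / 197.335 = 0.0609.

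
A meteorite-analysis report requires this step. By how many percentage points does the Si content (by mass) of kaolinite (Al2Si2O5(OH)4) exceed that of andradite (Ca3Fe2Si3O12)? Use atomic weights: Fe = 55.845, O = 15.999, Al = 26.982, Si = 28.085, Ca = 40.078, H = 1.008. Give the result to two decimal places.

5.18 percentage points

First mineral: 56.170 g Si in 258.157 g formula = 21.76 wt% Si.
Second mineral: 84.255 g Si in 508.167 g formula = 16.58 wt% Si.
21.76% − 16.58% gives a difference of 5.18 percentage points.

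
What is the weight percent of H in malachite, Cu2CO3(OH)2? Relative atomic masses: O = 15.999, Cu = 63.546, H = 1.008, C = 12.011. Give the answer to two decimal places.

M(Cu2CO3(OH)2) = 221.114 g/mol.
H contributes 2 × 1.008 = 2.016 g per mole.
2.016/221.114 = 0.0091 → 0.91%.

0.91 wt%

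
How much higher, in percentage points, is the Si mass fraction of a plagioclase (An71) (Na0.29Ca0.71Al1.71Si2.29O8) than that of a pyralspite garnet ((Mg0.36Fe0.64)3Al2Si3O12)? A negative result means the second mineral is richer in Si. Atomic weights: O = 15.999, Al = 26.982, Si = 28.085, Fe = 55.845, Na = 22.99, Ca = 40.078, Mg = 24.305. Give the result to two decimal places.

M(Na0.29Ca0.71Al1.71Si2.29O8) = 273.568 g/mol, so wt% Si = 64.315/273.568 × 100 = 23.51%.
M((Mg0.36Fe0.64)3Al2Si3O12) = 463.679 g/mol, so wt% Si = 84.255/463.679 × 100 = 18.17%.
23.51 − 18.17 = 5.34 pp.

5.34 percentage points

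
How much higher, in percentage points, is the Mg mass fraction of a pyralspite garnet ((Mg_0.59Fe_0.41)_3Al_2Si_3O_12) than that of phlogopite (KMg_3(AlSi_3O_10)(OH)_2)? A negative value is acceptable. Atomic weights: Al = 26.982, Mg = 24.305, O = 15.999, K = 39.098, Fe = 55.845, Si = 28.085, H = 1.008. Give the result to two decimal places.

M((Mg_0.59Fe_0.41)_3Al_2Si_3O_12) = 441.916 g/mol, so wt% Mg = 43.020/441.916 × 100 = 9.73%.
M(KMg_3(AlSi_3O_10)(OH)_2) = 417.254 g/mol, so wt% Mg = 72.915/417.254 × 100 = 17.47%.
9.73 − 17.47 = -7.74 pp.

-7.74 percentage points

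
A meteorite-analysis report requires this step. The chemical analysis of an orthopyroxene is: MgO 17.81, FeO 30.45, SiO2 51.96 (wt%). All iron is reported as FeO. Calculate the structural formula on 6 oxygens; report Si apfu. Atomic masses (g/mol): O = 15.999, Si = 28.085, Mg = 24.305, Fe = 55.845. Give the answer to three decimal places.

17.81 wt% MgO ÷ 40.304 g/mol = 0.44189 mol, giving 0.44189 Mg and 0.44189 O.
30.45 wt% FeO ÷ 71.844 g/mol = 0.42383 mol, giving 0.42383 Fe and 0.42383 O.
51.96 wt% SiO2 ÷ 60.083 g/mol = 0.86480 mol, giving 0.86480 Si and 1.72960 O.
Oxygen sums to 2.59532; scaling by 6/2.59532 = 2.31185 puts the formula on 6 O.
Si: 0.86480 × 2.31185 = 1.999 atoms per formula unit.

1.999 Si apfu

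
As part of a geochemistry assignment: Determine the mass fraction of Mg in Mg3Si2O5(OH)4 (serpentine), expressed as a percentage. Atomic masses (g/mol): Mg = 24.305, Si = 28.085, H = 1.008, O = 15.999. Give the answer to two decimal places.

Formula mass = 3×24.305 + 2×28.085 + 9×15.999 + 4×1.008 = 277.108 g/mol, of which 72.915 g is Mg.
So Mg makes up 72.915/277.108 = 0.2631 of the mass, i.e. 26.31%.

26.31 mass %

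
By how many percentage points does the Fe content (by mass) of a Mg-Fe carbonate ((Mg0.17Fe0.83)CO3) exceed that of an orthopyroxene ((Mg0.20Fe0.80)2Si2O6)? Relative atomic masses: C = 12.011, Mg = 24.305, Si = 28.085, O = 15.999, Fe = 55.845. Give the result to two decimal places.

6.39 percentage points

First mineral: 46.351 g Fe in 110.491 g formula = 41.95 wt% Fe.
Second mineral: 89.352 g Fe in 251.238 g formula = 35.56 wt% Fe.
41.95% − 35.56% gives a difference of 6.39 percentage points.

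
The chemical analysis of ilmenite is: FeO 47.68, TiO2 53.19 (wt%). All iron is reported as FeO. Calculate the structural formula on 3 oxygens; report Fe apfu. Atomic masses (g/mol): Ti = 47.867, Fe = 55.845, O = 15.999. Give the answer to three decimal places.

0.998 Fe apfu

FeO (M=71.844): mol = 0.66366; Fe = 0.66366, O = 0.66366.
TiO2 (M=79.865): mol = 0.66600; Ti = 0.66600, O = 1.33200.
ΣO = 1.99566; factor = 3/ΣO = 1.50326.
Fe apfu = 0.66366 × 1.50326 = 0.998.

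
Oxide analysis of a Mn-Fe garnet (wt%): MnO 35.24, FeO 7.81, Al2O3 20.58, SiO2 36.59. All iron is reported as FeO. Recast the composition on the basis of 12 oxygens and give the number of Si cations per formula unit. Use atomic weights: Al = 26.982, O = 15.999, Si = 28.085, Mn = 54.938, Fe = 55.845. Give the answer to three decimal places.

3.009 Si apfu

35.24 wt% MnO ÷ 70.937 g/mol = 0.49678 mol, giving 0.49678 Mn and 0.49678 O.
7.81 wt% FeO ÷ 71.844 g/mol = 0.10871 mol, giving 0.10871 Fe and 0.10871 O.
20.58 wt% Al2O3 ÷ 101.961 g/mol = 0.20184 mol, giving 0.40368 Al and 0.60552 O.
36.59 wt% SiO2 ÷ 60.083 g/mol = 0.60899 mol, giving 0.60899 Si and 1.21798 O.
Oxygen sums to 2.42899; scaling by 12/2.42899 = 4.94032 puts the formula on 12 O.
Si: 0.60899 × 4.94032 = 3.009 atoms per formula unit.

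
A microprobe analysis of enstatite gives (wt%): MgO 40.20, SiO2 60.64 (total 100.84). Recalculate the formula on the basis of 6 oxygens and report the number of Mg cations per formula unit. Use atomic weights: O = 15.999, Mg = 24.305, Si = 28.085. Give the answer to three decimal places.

1.984 Mg apfu

MgO (M=40.304): mol = 0.99742; Mg = 0.99742, O = 0.99742.
SiO2 (M=60.083): mol = 1.00927; Si = 1.00927, O = 2.01854.
ΣO = 3.01596; factor = 6/ΣO = 1.98942.
Mg apfu = 0.99742 × 1.98942 = 1.984.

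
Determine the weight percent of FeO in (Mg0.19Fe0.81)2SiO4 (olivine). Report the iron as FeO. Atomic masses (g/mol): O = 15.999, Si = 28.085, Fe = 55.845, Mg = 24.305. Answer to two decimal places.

Molar mass of (Mg0.19Fe0.81)2SiO4 = 0.38×24.305 + 1.62×55.845 + 1×28.085 + 4×15.999 = 191.786 g/mol.
Each formula unit contains 1.62 Fe, equivalent to 1.62/1 = 1.6200 mol FeO.
M(FeO) = 1×55.845 + 1×15.999 = 71.844 g/mol.
Mass of FeO per formula unit = 1.6200 × 71.844 = 116.387 g.
FeO wt% = 116.387 / 191.786 × 100 = 60.69%.

60.69 wt%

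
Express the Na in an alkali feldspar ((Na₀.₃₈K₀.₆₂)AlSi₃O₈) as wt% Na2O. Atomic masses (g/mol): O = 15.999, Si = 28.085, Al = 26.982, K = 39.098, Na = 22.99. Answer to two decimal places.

Molar mass of (Na₀.₃₈K₀.₆₂)AlSi₃O₈ = 0.38×22.99 + 0.62×39.098 + 1×26.982 + 3×28.085 + 8×15.999 = 272.206 g/mol.
Each formula unit contains 0.38 Na, equivalent to 0.38/2 = 0.1900 mol Na2O.
M(Na2O) = 2×22.99 + 1×15.999 = 61.979 g/mol.
Mass of Na2O per formula unit = 0.1900 × 61.979 = 11.776 g.
Na2O wt% = 11.776 / 272.206 × 100 = 4.33%.

4.33 wt%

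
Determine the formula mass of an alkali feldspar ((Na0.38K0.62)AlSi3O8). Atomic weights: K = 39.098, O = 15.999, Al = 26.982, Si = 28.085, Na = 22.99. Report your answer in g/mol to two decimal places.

The formula mass is the sum 0.38*22.99 + 0.62*39.098 + 1*26.982 + 3*28.085 + 8*15.999.

272.21 g/mol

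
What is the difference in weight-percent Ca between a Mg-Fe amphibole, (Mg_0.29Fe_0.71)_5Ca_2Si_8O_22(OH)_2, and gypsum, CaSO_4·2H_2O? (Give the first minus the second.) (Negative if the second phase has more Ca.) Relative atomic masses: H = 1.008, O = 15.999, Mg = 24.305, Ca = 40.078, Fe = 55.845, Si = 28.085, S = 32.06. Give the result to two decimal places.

M((Mg_0.29Fe_0.71)_5Ca_2Si_8O_22(OH)_2) = 924.320 g/mol, so wt% Ca = 80.156/924.320 × 100 = 8.67%.
M(CaSO_4·2H_2O) = 172.164 g/mol, so wt% Ca = 40.078/172.164 × 100 = 23.28%.
8.67 − 23.28 = -14.61 pp.

-14.61 percentage points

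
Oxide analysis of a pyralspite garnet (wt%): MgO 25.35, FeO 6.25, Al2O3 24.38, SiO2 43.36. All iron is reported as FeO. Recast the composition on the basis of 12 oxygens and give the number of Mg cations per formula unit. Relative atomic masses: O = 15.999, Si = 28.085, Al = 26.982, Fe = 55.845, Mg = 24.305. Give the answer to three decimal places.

25.35 wt% MgO ÷ 40.304 g/mol = 0.62897 mol, giving 0.62897 Mg and 0.62897 O.
6.25 wt% FeO ÷ 71.844 g/mol = 0.08699 mol, giving 0.08699 Fe and 0.08699 O.
24.38 wt% Al2O3 ÷ 101.961 g/mol = 0.23911 mol, giving 0.47822 Al and 0.71733 O.
43.36 wt% SiO2 ÷ 60.083 g/mol = 0.72167 mol, giving 0.72167 Si and 1.44334 O.
Oxygen sums to 2.87663; scaling by 12/2.87663 = 4.17155 puts the formula on 12 O.
Mg: 0.62897 × 4.17155 = 2.624 atoms per formula unit.

2.624 Mg apfu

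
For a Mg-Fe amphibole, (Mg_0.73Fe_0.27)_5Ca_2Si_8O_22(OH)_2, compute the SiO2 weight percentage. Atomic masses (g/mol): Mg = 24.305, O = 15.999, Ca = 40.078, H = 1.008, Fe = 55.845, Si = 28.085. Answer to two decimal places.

M((Mg_0.73Fe_0.27)_5Ca_2Si_8O_22(OH)_2) = 854.932 g/mol; M(SiO2) = 60.083 g/mol.
Moles SiO2 per formula unit = 8 Si ÷ 1 = 8.0000.
SiO2 fraction = (8.0000 × 60.083) / 854.932 = 480.664/854.932 = 0.5622.

56.22 wt%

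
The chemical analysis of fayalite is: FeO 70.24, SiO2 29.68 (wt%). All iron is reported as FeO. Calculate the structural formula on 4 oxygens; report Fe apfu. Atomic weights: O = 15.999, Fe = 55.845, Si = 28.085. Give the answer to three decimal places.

FeO (M=71.844): mol = 0.97767; Fe = 0.97767, O = 0.97767.
SiO2 (M=60.083): mol = 0.49398; Si = 0.49398, O = 0.98796.
ΣO = 1.96563; factor = 4/ΣO = 2.03497.
Fe apfu = 0.97767 × 2.03497 = 1.990.

1.990 Fe apfu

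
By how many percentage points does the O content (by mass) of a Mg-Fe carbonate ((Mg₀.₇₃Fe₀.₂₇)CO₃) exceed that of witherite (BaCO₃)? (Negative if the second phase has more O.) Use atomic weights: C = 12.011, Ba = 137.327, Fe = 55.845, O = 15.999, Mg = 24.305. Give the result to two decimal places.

27.38 percentage points

O in (Mg₀.₇₃Fe₀.₂₇)CO₃: molar mass 92.829 g/mol; 3×15.999 = 47.997 g → 51.70 wt%.
O in BaCO₃: molar mass 197.335 g/mol; 3×15.999 = 47.997 g → 24.32 wt%.
Difference = 51.70 − 24.32 = 27.38 percentage points.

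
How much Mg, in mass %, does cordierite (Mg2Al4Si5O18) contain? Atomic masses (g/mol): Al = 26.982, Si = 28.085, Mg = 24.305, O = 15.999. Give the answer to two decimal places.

Molar mass of Mg2Al4Si5O18: 2·24.305 + 4·26.982 + 5·28.085 + 18·15.999 = 584.945 g/mol.
Mass of Mg per formula unit: 2 × 24.305 = 48.610 g.
Weight fraction Mg = 48.610 / 584.945 = 0.0831.

8.31 mass %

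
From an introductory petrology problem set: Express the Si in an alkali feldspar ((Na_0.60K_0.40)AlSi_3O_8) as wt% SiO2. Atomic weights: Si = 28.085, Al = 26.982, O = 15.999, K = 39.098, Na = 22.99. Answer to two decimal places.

67.09 wt%

Molar mass of (Na_0.60K_0.40)AlSi_3O_8 = 0.60·22.99 + 0.40·39.098 + 1·26.982 + 3·28.085 + 8·15.999 = 268.662 g/mol.
Each formula unit contains 3 Si, equivalent to 3/1 = 3.0000 mol SiO2.
M(SiO2) = 1×28.085 + 2×15.999 = 60.083 g/mol.
Mass of SiO2 per formula unit = 3.0000 × 60.083 = 180.249 g.
SiO2 wt% = 180.249 / 268.662 × 100 = 67.09%.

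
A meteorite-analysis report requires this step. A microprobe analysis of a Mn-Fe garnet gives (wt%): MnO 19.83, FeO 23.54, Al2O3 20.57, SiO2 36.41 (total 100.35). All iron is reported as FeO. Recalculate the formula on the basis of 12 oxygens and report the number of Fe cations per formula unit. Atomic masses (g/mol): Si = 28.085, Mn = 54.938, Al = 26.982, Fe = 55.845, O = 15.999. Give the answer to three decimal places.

1.622 Fe apfu

MnO: 19.83/70.937 = 0.27954 mol → 0.27954 mol Mn, 0.27954 mol O.
FeO: 23.54/71.844 = 0.32765 mol → 0.32765 mol Fe, 0.32765 mol O.
Al2O3: 20.57/101.961 = 0.20174 mol → 0.40348 mol Al, 0.60522 mol O.
SiO2: 36.41/60.083 = 0.60600 mol → 0.60600 mol Si, 1.21200 mol O.
Total oxygen = 2.42441 mol. Normalization factor = 12/2.42441 = 4.94966.
Fe per 12 O = 0.32765 × 4.94966 = 1.622.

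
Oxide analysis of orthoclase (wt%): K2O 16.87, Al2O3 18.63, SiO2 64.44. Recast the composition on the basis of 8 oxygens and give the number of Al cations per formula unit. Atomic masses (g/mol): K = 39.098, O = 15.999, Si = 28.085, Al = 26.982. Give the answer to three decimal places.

1.018 Al apfu

16.87 wt% K2O ÷ 94.195 g/mol = 0.17910 mol, giving 0.35820 K and 0.17910 O.
18.63 wt% Al2O3 ÷ 101.961 g/mol = 0.18272 mol, giving 0.36544 Al and 0.54816 O.
64.44 wt% SiO2 ÷ 60.083 g/mol = 1.07252 mol, giving 1.07252 Si and 2.14504 O.
Oxygen sums to 2.87230; scaling by 8/2.87230 = 2.78522 puts the formula on 8 O.
Al: 0.36544 × 2.78522 = 1.018 atoms per formula unit.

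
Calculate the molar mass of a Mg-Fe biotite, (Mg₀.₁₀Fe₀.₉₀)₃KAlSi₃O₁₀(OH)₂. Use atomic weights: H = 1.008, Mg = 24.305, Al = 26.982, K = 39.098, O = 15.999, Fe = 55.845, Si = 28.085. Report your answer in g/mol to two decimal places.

Mg: 0.30 × 24.305 = 7.2915
Fe: 2.70 × 55.845 = 150.7815
K: 1 × 39.098 = 39.0980
Al: 1 × 26.982 = 26.9820
Si: 3 × 28.085 = 84.2550
O: 12 × 15.999 = 191.9880
H: 2 × 1.008 = 2.0160
Summing the contributions gives the formula mass.

502.41 g/mol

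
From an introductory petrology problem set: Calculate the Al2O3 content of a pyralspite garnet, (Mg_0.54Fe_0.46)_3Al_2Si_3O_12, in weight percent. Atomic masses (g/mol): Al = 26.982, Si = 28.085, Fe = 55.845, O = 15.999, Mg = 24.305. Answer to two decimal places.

22.83 wt%

Formula mass = 446.647 g/mol.
2 Al → 1.0000 mol Al2O3 per formula unit; M(Al2O3) = 101.961, so Al2O3 mass = 101.961 g.
101.961/446.647 × 100 = 22.83 wt%.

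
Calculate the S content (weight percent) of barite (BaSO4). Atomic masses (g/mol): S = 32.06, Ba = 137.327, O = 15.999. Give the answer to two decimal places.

13.74 weight percent

M(BaSO4) = 233.383 g/mol.
S contributes 1 × 32.06 = 32.060 g per mole.
32.060/233.383 = 0.1374 → 13.74%.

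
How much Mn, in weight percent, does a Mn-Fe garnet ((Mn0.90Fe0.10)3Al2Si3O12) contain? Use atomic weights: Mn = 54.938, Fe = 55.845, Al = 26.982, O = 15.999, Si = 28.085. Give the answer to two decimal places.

29.95 weight percent

M((Mn0.90Fe0.10)3Al2Si3O12) = 495.293 g/mol.
Mn contributes 2.70 × 54.938 = 148.333 g per mole.
148.333/495.293 = 0.2995 → 29.95%.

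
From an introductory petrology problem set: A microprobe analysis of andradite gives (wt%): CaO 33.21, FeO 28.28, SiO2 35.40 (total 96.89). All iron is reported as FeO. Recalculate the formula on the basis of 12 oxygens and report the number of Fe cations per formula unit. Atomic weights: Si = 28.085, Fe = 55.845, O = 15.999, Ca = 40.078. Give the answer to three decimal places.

2.183 Fe apfu

33.21 wt% CaO ÷ 56.077 g/mol = 0.59222 mol, giving 0.59222 Ca and 0.59222 O.
28.28 wt% FeO ÷ 71.844 g/mol = 0.39363 mol, giving 0.39363 Fe and 0.39363 O.
35.40 wt% SiO2 ÷ 60.083 g/mol = 0.58918 mol, giving 0.58918 Si and 1.17836 O.
Oxygen sums to 2.16421; scaling by 12/2.16421 = 5.54475 puts the formula on 12 O.
Fe: 0.39363 × 5.54475 = 2.183 atoms per formula unit.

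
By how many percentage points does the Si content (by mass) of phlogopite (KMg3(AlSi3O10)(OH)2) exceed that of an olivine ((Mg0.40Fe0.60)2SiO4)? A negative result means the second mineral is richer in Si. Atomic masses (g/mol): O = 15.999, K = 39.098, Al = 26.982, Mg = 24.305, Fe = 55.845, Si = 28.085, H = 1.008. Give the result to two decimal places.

4.46 percentage points

M(KMg3(AlSi3O10)(OH)2) = 417.254 g/mol, so wt% Si = 84.255/417.254 × 100 = 20.19%.
M((Mg0.40Fe0.60)2SiO4) = 178.539 g/mol, so wt% Si = 28.085/178.539 × 100 = 15.73%.
20.19 − 15.73 = 4.46 pp.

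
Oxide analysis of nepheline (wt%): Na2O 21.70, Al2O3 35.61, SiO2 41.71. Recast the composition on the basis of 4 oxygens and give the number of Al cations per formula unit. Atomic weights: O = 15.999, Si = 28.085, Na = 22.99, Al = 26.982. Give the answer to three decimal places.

1.003 Al apfu

Na2O (M=61.979): mol = 0.35012; Na = 0.70024, O = 0.35012.
Al2O3 (M=101.961): mol = 0.34925; Al = 0.69850, O = 1.04775.
SiO2 (M=60.083): mol = 0.69421; Si = 0.69421, O = 1.38842.
ΣO = 2.78629; factor = 4/ΣO = 1.43560.
Al apfu = 0.69850 × 1.43560 = 1.003.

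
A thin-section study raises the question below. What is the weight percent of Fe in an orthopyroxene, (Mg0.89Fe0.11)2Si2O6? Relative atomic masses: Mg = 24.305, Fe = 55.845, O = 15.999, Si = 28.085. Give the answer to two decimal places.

5.91 weight percent

M((Mg0.89Fe0.11)2Si2O6) = 207.713 g/mol.
Fe contributes 0.22 × 55.845 = 12.286 g per mole.
12.286/207.713 = 0.0591 → 5.91%.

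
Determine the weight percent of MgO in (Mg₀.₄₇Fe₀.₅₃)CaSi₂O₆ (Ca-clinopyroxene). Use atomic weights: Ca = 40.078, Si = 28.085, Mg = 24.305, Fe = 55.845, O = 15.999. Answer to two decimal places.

8.12 wt%

Molar mass of (Mg₀.₄₇Fe₀.₅₃)CaSi₂O₆ = 0.47×24.305 + 0.53×55.845 + 1×40.078 + 2×28.085 + 6×15.999 = 233.263 g/mol.
Each formula unit contains 0.47 Mg, equivalent to 0.47/1 = 0.4700 mol MgO.
M(MgO) = 1×24.305 + 1×15.999 = 40.304 g/mol.
Mass of MgO per formula unit = 0.4700 × 40.304 = 18.943 g.
MgO wt% = 18.943 / 233.263 × 100 = 8.12%.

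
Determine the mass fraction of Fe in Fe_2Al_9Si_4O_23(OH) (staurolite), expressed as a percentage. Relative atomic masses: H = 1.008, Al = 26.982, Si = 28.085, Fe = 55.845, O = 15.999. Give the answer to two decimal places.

13.11 wt%

Molar mass of Fe_2Al_9Si_4O_23(OH): 2×55.845 + 9×26.982 + 4×28.085 + 24×15.999 + 1×1.008 = 851.852 g/mol.
Mass of Fe per formula unit: 2 × 55.845 = 111.690 g.
Weight fraction Fe = 111.690 / 851.852 = 0.1311.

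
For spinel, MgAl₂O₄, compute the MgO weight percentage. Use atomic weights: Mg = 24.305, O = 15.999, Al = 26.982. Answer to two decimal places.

Formula mass = 142.265 g/mol.
1 Mg → 1.0000 mol MgO per formula unit; M(MgO) = 40.304, so MgO mass = 40.304 g.
40.304/142.265 × 100 = 28.33 wt%.

28.33 wt%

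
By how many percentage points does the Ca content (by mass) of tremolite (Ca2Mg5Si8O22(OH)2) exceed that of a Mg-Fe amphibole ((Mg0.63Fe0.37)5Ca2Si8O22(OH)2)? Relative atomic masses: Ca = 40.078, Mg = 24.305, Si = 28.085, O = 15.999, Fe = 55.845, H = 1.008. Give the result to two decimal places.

0.66 percentage points

M(Ca2Mg5Si8O22(OH)2) = 812.353 g/mol, so wt% Ca = 80.156/812.353 × 100 = 9.87%.
M((Mg0.63Fe0.37)5Ca2Si8O22(OH)2) = 870.702 g/mol, so wt% Ca = 80.156/870.702 × 100 = 9.21%.
9.87 − 9.21 = 0.66 pp.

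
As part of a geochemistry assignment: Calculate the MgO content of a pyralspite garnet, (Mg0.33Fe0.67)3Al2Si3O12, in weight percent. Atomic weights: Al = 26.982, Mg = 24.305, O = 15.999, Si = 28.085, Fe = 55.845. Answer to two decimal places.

M((Mg0.33Fe0.67)3Al2Si3O12) = 466.517 g/mol; M(MgO) = 40.304 g/mol.
Moles MgO per formula unit = 0.99 Mg ÷ 1 = 0.9900.
MgO fraction = (0.9900 × 40.304) / 466.517 = 39.901/466.517 = 0.0855.

8.55 wt%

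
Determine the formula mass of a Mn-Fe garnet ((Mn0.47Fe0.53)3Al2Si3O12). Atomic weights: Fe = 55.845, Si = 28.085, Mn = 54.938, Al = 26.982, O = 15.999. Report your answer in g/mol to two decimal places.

496.46 g/mol

The formula mass is the sum 1.41·54.938 + 1.59·55.845 + 2·26.982 + 3·28.085 + 12·15.999.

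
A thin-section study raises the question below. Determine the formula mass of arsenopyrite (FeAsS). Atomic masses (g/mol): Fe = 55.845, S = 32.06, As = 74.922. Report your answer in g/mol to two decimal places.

162.83 g/mol

M = 1×55.845 + 1×74.922 + 1×32.06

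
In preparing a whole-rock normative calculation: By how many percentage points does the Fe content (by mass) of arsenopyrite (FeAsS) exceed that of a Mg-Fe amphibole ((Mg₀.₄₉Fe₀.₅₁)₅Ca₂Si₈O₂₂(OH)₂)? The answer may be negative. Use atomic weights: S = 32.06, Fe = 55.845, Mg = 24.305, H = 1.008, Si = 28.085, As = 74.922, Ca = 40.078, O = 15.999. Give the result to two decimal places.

M(FeAsS) = 162.827 g/mol, so wt% Fe = 55.845/162.827 × 100 = 34.30%.
M((Mg₀.₄₉Fe₀.₅₁)₅Ca₂Si₈O₂₂(OH)₂) = 892.780 g/mol, so wt% Fe = 142.405/892.780 × 100 = 15.95%.
34.30 − 15.95 = 18.35 pp.

18.35 percentage points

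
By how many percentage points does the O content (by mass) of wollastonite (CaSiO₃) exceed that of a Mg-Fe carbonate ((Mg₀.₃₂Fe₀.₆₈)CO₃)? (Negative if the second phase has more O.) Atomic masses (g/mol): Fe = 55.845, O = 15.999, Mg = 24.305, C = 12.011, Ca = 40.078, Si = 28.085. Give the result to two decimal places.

-4.06 percentage points

O in CaSiO₃: molar mass 116.160 g/mol; 3×15.999 = 47.997 g → 41.32 wt%.
O in (Mg₀.₃₂Fe₀.₆₈)CO₃: molar mass 105.760 g/mol; 3×15.999 = 47.997 g → 45.38 wt%.
Difference = 41.32 − 45.38 = -4.06 percentage points.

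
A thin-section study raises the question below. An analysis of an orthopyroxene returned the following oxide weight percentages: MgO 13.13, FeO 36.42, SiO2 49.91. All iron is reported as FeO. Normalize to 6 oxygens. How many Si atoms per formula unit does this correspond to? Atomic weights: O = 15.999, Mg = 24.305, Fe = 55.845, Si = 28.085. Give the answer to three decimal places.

MgO: 13.13/40.304 = 0.32577 mol → 0.32577 mol Mg, 0.32577 mol O.
FeO: 36.42/71.844 = 0.50693 mol → 0.50693 mol Fe, 0.50693 mol O.
SiO2: 49.91/60.083 = 0.83068 mol → 0.83068 mol Si, 1.66136 mol O.
Total oxygen = 2.49406 mol. Normalization factor = 6/2.49406 = 2.40572.
Si per 6 O = 0.83068 × 2.40572 = 1.998.

1.998 Si apfu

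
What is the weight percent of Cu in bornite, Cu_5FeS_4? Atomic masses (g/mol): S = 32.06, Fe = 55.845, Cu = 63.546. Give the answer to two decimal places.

63.32 wt%

Formula mass = 5·63.546 + 1·55.845 + 4·32.06 = 501.815 g/mol, of which 317.730 g is Cu.
So Cu makes up 317.730/501.815 = 0.6332 of the mass, i.e. 63.32%.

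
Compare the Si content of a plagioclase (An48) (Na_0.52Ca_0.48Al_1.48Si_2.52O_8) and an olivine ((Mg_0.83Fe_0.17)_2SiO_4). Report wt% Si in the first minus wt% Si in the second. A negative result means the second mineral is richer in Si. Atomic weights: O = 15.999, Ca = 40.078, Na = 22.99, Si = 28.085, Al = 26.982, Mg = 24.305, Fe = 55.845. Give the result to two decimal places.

First mineral: 70.774 g Si in 269.892 g formula = 26.22 wt% Si.
Second mineral: 28.085 g Si in 151.415 g formula = 18.55 wt% Si.
26.22% − 18.55% gives a difference of 7.67 percentage points.

7.67 percentage points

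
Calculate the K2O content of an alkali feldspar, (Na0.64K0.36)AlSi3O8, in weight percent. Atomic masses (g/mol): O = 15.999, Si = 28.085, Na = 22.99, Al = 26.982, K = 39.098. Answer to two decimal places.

6.33 wt%

Molar mass of (Na0.64K0.36)AlSi3O8 = 0.64·22.99 + 0.36·39.098 + 1·26.982 + 3·28.085 + 8·15.999 = 268.018 g/mol.
Each formula unit contains 0.36 K, equivalent to 0.36/2 = 0.1800 mol K2O.
M(K2O) = 2×39.098 + 1×15.999 = 94.195 g/mol.
Mass of K2O per formula unit = 0.1800 × 94.195 = 16.955 g.
K2O wt% = 16.955 / 268.018 × 100 = 6.33%.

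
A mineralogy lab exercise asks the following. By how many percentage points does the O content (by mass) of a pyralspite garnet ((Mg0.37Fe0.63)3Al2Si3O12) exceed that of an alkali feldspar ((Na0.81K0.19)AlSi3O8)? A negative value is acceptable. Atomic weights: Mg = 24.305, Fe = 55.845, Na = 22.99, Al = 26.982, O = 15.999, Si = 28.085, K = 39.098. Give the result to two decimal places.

-6.76 percentage points

O in (Mg0.37Fe0.63)3Al2Si3O12: molar mass 462.733 g/mol; 12×15.999 = 191.988 g → 41.49 wt%.
O in (Na0.81K0.19)AlSi3O8: molar mass 265.280 g/mol; 8×15.999 = 127.992 g → 48.25 wt%.
Difference = 41.49 − 48.25 = -6.76 percentage points.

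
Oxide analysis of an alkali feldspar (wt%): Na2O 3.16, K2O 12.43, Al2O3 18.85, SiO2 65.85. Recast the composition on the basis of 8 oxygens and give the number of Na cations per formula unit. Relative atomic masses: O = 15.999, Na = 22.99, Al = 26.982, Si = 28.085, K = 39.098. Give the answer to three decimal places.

0.278 Na apfu

3.16 wt% Na2O ÷ 61.979 g/mol = 0.05099 mol, giving 0.10198 Na and 0.05099 O.
12.43 wt% K2O ÷ 94.195 g/mol = 0.13196 mol, giving 0.26392 K and 0.13196 O.
18.85 wt% Al2O3 ÷ 101.961 g/mol = 0.18487 mol, giving 0.36974 Al and 0.55461 O.
65.85 wt% SiO2 ÷ 60.083 g/mol = 1.09598 mol, giving 1.09598 Si and 2.19196 O.
Oxygen sums to 2.92952; scaling by 8/2.92952 = 2.73082 puts the formula on 8 O.
Na: 0.10198 × 2.73082 = 0.278 atoms per formula unit.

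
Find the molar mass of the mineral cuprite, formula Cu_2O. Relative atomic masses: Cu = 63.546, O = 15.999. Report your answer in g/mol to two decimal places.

M = 2(63.546) + 1(15.999)

143.09 g/mol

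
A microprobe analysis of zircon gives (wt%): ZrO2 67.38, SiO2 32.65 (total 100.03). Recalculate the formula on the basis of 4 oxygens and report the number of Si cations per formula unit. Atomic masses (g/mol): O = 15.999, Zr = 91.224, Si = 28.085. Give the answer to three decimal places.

ZrO2 (M=123.222): mol = 0.54682; Zr = 0.54682, O = 1.09364.
SiO2 (M=60.083): mol = 0.54341; Si = 0.54341, O = 1.08682.
ΣO = 2.18046; factor = 4/ΣO = 1.83448.
Si apfu = 0.54341 × 1.83448 = 0.997.

0.997 Si apfu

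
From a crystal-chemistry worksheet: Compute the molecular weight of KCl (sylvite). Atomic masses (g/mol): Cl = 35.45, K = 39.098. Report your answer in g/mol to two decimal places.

74.55 g/mol

K: 1 × 39.098 = 39.0980
Cl: 1 × 35.45 = 35.4500
Summing the contributions gives the formula mass.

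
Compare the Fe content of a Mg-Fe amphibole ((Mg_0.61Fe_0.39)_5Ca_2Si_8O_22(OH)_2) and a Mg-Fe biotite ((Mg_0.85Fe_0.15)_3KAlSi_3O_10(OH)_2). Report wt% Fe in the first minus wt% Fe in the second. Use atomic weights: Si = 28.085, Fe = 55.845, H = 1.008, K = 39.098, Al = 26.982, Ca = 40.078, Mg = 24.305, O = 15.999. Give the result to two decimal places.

Fe in (Mg_0.61Fe_0.39)_5Ca_2Si_8O_22(OH)_2: molar mass 873.856 g/mol; 1.95×55.845 = 108.898 g → 12.46 wt%.
Fe in (Mg_0.85Fe_0.15)_3KAlSi_3O_10(OH)_2: molar mass 431.447 g/mol; 0.45×55.845 = 25.130 g → 5.82 wt%.
Difference = 12.46 − 5.82 = 6.64 percentage points.

6.64 percentage points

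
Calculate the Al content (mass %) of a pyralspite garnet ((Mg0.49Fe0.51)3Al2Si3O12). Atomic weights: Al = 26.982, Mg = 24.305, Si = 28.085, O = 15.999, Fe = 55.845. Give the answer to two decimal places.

11.96 mass %

Formula mass = 1.47·24.305 + 1.53·55.845 + 2·26.982 + 3·28.085 + 12·15.999 = 451.378 g/mol, of which 53.964 g is Al.
So Al makes up 53.964/451.378 = 0.1196 of the mass, i.e. 11.96%.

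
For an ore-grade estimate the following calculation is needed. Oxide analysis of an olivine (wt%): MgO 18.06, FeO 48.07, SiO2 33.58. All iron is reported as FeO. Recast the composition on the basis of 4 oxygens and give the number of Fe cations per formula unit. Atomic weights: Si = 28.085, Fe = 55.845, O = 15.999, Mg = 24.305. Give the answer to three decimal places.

18.06 wt% MgO ÷ 40.304 g/mol = 0.44809 mol, giving 0.44809 Mg and 0.44809 O.
48.07 wt% FeO ÷ 71.844 g/mol = 0.66909 mol, giving 0.66909 Fe and 0.66909 O.
33.58 wt% SiO2 ÷ 60.083 g/mol = 0.55889 mol, giving 0.55889 Si and 1.11778 O.
Oxygen sums to 2.23496; scaling by 4/2.23496 = 1.78974 puts the formula on 4 O.
Fe: 0.66909 × 1.78974 = 1.197 atoms per formula unit.

1.197 Fe apfu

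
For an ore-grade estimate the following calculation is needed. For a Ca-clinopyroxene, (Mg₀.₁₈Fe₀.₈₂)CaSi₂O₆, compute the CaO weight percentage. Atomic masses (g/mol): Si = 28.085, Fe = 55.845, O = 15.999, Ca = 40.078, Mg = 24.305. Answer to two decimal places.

M((Mg₀.₁₈Fe₀.₈₂)CaSi₂O₆) = 242.410 g/mol; M(CaO) = 56.077 g/mol.
Moles CaO per formula unit = 1 Ca ÷ 1 = 1.0000.
CaO fraction = (1.0000 × 56.077) / 242.410 = 56.077/242.410 = 0.2313.

23.13 wt%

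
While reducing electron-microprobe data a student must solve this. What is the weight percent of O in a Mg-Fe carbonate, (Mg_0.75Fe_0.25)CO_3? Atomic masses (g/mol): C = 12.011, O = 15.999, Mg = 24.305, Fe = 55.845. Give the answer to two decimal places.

Molar mass of (Mg_0.75Fe_0.25)CO_3: 0.75*24.305 + 0.25*55.845 + 1*12.011 + 3*15.999 = 92.198 g/mol.
Mass of O per formula unit: 3 × 15.999 = 47.997 g.
Weight fraction O = 47.997 / 92.198 = 0.5206.

52.06 mass %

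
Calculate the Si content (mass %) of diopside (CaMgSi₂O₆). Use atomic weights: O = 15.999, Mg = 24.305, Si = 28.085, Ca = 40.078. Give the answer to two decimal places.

M(CaMgSi₂O₆) = 216.547 g/mol.
Si contributes 2 × 28.085 = 56.170 g per mole.
56.170/216.547 = 0.2594 → 25.94%.

25.94 mass %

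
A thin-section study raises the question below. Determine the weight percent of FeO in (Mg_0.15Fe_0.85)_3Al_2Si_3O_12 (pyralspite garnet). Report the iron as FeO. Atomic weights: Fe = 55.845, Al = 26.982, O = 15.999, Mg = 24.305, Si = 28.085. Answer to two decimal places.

Formula mass = 483.549 g/mol.
2.55 Fe → 2.5500 mol FeO per formula unit; M(FeO) = 71.844, so FeO mass = 183.202 g.
183.202/483.549 × 100 = 37.89 wt%.

37.89 wt%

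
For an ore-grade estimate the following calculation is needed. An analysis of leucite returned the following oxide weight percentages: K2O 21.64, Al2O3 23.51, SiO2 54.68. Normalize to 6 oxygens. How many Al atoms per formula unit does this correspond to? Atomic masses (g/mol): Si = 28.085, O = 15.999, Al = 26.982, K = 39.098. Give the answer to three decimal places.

21.64 wt% K2O ÷ 94.195 g/mol = 0.22974 mol, giving 0.45948 K and 0.22974 O.
23.51 wt% Al2O3 ÷ 101.961 g/mol = 0.23058 mol, giving 0.46116 Al and 0.69174 O.
54.68 wt% SiO2 ÷ 60.083 g/mol = 0.91007 mol, giving 0.91007 Si and 1.82014 O.
Oxygen sums to 2.74162; scaling by 6/2.74162 = 2.18849 puts the formula on 6 O.
Al: 0.46116 × 2.18849 = 1.009 atoms per formula unit.

1.009 Al apfu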